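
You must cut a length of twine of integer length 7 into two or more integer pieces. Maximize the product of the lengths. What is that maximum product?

Define m[k] = max over 1≤i<k of i · max(k−i, m[k−i]); the inner max lets the remainder stay uncut if that's better.
m[2] = 1*max(1,0) = 1*1 = 1
m[3] = max(1*2, 2*1) = 2
m[4] = max(1*3, 2*2, 3*1) = 4
m[5] = max(1*4, 2*3, 3*2, 4*1) = 6
m[6] = max(1*6, 2*4, 3*3, 4*2, 5*1) = 9
m[7] = max(1*9, 2*6, 3*4, 4*3, 5*2, 6*1) = 12
One optimal split: 3 + 2 + 2; product 3*2*2 = 12.

12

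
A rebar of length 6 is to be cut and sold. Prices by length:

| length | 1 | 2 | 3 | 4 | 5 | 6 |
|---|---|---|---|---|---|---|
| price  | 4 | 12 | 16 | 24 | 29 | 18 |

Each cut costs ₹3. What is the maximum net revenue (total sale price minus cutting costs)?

Let v[k] be the best obtainable value from length k. For each k, try every first piece i and keep the best of price[i] + v[k−i] minus the 3 cut fee when i<k.
v[1] = 4
v[2] = max(4+4-3, 12+0) = 12
v[3] = max(4+12-3, 12+4-3, 16+0) = 16
v[4] = max(4+16-3, 12+12-3, 16+4-3, 24+0) = 24
v[5] = max(4+24-3, 12+16-3, 16+12-3, 24+4-3, 29+0) = 29
v[6] = max(4+29-3, 12+24-3, 16+16-3, 24+12-3, 29+4-3, 18+0) = 33
One optimal plan: pieces 4 + 2 (1 cut) → ₹36 − ₹3 = ₹33.

33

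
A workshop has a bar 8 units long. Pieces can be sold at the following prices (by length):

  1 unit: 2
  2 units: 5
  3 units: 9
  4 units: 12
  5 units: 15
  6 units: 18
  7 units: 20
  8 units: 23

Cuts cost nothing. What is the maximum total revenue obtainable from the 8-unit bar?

Build R[k] bottom-up: R[k] = max over allowed piece i of (p[i] + R[k−i]).
R[1] = 2
R[2] = max(2+2, 5+0) = 5
R[3] = max(2+5, 5+2, 9+0) = 9
R[4] = max(2+9, 5+5, 9+2, 12+0) = 12
R[5] = max(2+12, 5+9, 9+5, 12+2, 15+0) = 15
R[6] = max(2+15, 5+12, 9+9, 12+5, 15+2, 18+0) = 18
R[7] = max(2+18, 5+15, 9+12, …, 18+2, 20+0) = 21
R[8] = max(2+21, 5+18, 9+15, …, 20+2, 23+0) = 24
One optimal cutting: 5 + 3 → 15 + 9 = 24.

24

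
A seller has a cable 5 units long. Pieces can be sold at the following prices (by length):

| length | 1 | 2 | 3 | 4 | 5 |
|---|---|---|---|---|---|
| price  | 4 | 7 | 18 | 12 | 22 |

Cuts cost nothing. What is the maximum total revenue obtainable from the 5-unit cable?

Consider every possible first cut. best[k] is the best of p[i]+best[k−i] over all sellable i≤k.
best[1] = 4
best[2] = max(4+4, 7+0) = 8
best[3] = max(4+8, 7+4, 18+0) = 18
best[4] = max(4+18, 7+8, 18+4, 12+0) = 22
best[5] = max(4+22, 7+18, 18+8, 12+4, 22+0) = 26
One optimal cutting: 3 + 1 + 1 → €18 + €4 + €4 = €26.

26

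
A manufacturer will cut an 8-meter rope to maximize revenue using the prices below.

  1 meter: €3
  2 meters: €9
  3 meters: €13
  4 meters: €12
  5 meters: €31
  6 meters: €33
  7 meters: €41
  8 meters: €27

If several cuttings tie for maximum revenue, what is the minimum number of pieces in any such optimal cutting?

2

Let r[k] be the best obtainable value from length k. For each k, try every first piece i and keep the best of price[i] + r[k−i].
r[1] = 3
r[2] = max(3+3, 9+0) = 9
r[3] = max(3+9, 9+3, 13+0) = 13
r[4] = max(3+13, 9+9, 13+3, 12+0) = 18
r[5] = max(3+18, 9+13, 13+9, 12+3, 31+0) = 31
r[6] = max(3+31, 9+18, 13+13, 12+9, 31+3, 33+0) = 34
r[7] = max(3+34, 9+31, 13+18, …, 33+3, 41+0) = 41
r[8] = max(3+41, 9+34, 13+31, …, 41+3, 27+0) = 44
Maximum revenue is €44.
Now minimize piece count subject to staying optimal: for each k, pieces[k] = 1 + min over i with p[i]+r[k−i]=r[k] of pieces[k−i].
pieces[5] = 1
pieces[6] = 2
pieces[7] = 1
pieces[8] = 2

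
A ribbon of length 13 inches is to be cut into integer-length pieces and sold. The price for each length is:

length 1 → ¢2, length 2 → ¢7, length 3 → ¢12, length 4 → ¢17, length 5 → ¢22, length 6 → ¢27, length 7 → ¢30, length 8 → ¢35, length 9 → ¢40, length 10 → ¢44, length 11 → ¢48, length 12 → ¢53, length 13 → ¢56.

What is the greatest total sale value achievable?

57

Consider every possible first cut. best[k] is the best of p[i]+best[k−i] over all sellable i≤k.
best[1] = 2
best[2] = 7
best[3] = 12
best[4] = 17
best[5] = 22
best[6] = 27
best[7] = 30
best[8] = 35
best[9] = 40
best[10] = 44  (first piece 4, then best[6]=27)
best[11] = 49  (first piece 5, then best[6]=27)
best[12] = 54  (first piece 6, then best[6]=27)
best[13] = 57  (first piece 4, then best[9]=40)
One optimal cutting: 9 + 4 → ¢40 + ¢17 = ¢57.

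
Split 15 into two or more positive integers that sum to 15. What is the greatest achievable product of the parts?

Define P[k] = max over 1≤i<k of i · max(k−i, P[k−i]); the inner max lets the remainder stay uncut if that's better.
Small cases: P[2]=1, P[3]=2, P[4]=4, P[5]=6, P[6]=9, P[7]=12, P[8]=18.
P[9] = 3×max(6,9) = 3×9 = 27
P[10] = 2×max(8,18) = 2×18 = 36
P[11] = 2×max(9,27) = 2×27 = 54
P[12] = 3×max(9,27) = 3×27 = 81
P[13] = 2×max(11,54) = 2×54 = 108
P[14] = 2×max(12,81) = 2×81 = 162
P[15] = 3×max(12,81) = 3×81 = 243
One optimal split: 3 + 3 + 3 + 3 + 3; product 3×3×3×3×3 = 243.

243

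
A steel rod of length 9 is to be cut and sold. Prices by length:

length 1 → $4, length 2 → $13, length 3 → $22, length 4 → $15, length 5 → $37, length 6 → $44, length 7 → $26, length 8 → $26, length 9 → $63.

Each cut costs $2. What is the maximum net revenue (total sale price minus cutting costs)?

64

Let r[k] be the best obtainable value from length k. For each k, try every first piece i and keep the best of price[i] + r[k−i] minus the 2 cut fee when i<k.
r[1] = 4
r[2] = 13
r[3] = 22
r[4] = 24  (first piece 1, then r[3]=22)
r[5] = 37
r[6] = 44
r[7] = 48  (first piece 2, then r[5]=37)
r[8] = 57  (first piece 3, then r[5]=37)
r[9] = 64  (first piece 3, then r[6]=44)
One optimal plan: pieces 6 + 3 (1 cut) → $66 − $2 = $64.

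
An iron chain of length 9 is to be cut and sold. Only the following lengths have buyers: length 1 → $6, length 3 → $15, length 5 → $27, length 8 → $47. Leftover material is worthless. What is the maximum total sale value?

54

Build f[k] bottom-up: f[k] = max over allowed piece i of (p[i] + f[k−i]).
f[1] = 6
f[2] = 12  (first piece 1, then f[1]=6)
f[3] = 18  (first piece 1, then f[2]=12)
f[4] = 24  (first piece 1, then f[3]=18)
f[5] = 30  (first piece 1, then f[4]=24)
f[6] = 36  (first piece 1, then f[5]=30)
f[7] = 42  (first piece 1, then f[6]=36)
f[8] = 48  (first piece 1, then f[7]=42)
f[9] = 54  (first piece 1, then f[8]=48)
One optimal cutting: 1 + 1 + 1 + 1 + 1 + 1 + 1 + 1 + 1 → $54.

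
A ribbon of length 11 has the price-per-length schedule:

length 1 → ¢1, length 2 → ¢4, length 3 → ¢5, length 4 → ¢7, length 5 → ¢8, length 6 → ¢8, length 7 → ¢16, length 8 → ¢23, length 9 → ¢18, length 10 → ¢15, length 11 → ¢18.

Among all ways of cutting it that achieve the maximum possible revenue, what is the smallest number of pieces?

2

Let r[k] be the best obtainable value from length k. For each k, try every first piece i and keep the best of price[i] + r[k−i].
r[1] = 1
r[2] = max(1+1, 4+0) = 4
r[3] = max(1+4, 4+1, 5+0) = 5
r[4] = max(1+5, 4+4, 5+1, 7+0) = 8
r[5] = max(1+8, 4+5, 5+4, 7+1, 8+0) = 9
r[6] = max(1+9, 4+8, 5+5, 7+4, 8+1, 8+0) = 12
r[7] = max(1+12, 4+9, 5+8, …, 8+1, 16+0) = 16
r[8] = max(1+16, 4+12, 5+9, …, 16+1, 23+0) = 23
r[9] = max(1+23, 4+16, 5+12, …, 23+1, 18+0) = 24
r[10] = max(1+24, 4+23, 5+16, …, 18+1, 15+0) = 27
r[11] = max(1+27, 4+24, 5+23, …, 15+1, 18+0) = 28
Maximum revenue is ¢28.
Now minimize piece count subject to staying optimal: for each k, pieces[k] = 1 + min over i with p[i]+r[k−i]=r[k] of pieces[k−i].
pieces[8] = 1
pieces[9] = 2
pieces[10] = 2
pieces[11] = 2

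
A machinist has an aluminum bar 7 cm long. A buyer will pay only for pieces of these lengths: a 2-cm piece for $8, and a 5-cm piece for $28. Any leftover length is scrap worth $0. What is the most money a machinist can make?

Build best[k] bottom-up: best[k] = max over allowed piece i of (p[i] + best[k−i]).
best[1] = 0
best[2] = 8
best[3] = 8
best[4] = 16  (first piece 2, then best[2]=8)
best[5] = max(8+8, 28+0) = 28
best[6] = max(8+16, 28+0) = 28
best[7] = max(8+28, 28+8) = 36
One optimal cutting: 5 + 2 → $36.

36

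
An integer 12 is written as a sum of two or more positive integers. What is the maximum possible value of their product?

Fill f[k] for k=2..12: at each k try every first piece i and multiply by the better of (k−i) uncut or f[k−i].
f[2] = 1*max(1,0) = 1*1 = 1
f[3] = 1*max(2,1) = 1*2 = 2
f[4] = 2*max(2,1) = 2*2 = 4
f[5] = 2*max(3,2) = 2*3 = 6
f[6] = 3*max(3,2) = 3*3 = 9
f[7] = 2*max(5,6) = 2*6 = 12
f[8] = 2*max(6,9) = 2*9 = 18
f[9] = 3*max(6,9) = 3*9 = 27
f[10] = 2*max(8,18) = 2*18 = 36
f[11] = 2*max(9,27) = 2*27 = 54
f[12] = 3*max(9,27) = 3*27 = 81
One optimal split: 3 + 3 + 3 + 3; product 3*3*3*3 = 81.

81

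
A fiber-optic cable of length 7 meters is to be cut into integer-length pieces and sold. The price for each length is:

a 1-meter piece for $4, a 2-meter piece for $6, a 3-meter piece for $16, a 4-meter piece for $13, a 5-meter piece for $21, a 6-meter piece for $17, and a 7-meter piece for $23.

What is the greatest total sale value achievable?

36

Build R[k] bottom-up: R[k] = max over allowed piece i of (p[i] + R[k−i]).
R[1] = 4
R[2] = max(4+4, 6+0) = 8
R[3] = max(4+8, 6+4, 16+0) = 16
R[4] = max(4+16, 6+8, 16+4, 13+0) = 20
R[5] = max(4+20, 6+16, 16+8, 13+4, 21+0) = 24
R[6] = max(4+24, 6+20, 16+16, 13+8, 21+4, 17+0) = 32
R[7] = max(4+32, 6+24, 16+20, …, 17+4, 23+0) = 36
One optimal cutting: 3 + 3 + 1 → $16 + $16 + $4 = $36.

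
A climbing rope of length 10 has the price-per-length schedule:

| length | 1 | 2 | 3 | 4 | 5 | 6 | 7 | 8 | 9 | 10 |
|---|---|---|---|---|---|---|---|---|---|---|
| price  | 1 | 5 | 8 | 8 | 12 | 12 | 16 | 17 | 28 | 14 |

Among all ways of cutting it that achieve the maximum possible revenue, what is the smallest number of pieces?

Let r[k] be the best obtainable value from length k. For each k, try every first piece i and keep the best of price[i] + r[k−i].
r[1] = 1
r[2] = 5
r[3] = 8
r[4] = 10  (first piece 2, then r[2]=5)
r[5] = 13  (first piece 2, then r[3]=8)
r[6] = 16  (first piece 3, then r[3]=8)
r[7] = 18  (first piece 2, then r[5]=13)
r[8] = 21  (first piece 2, then r[6]=16)
r[9] = 28
r[10] = 29  (first piece 1, then r[9]=28)
Maximum revenue is €29.
Now minimize piece count subject to staying optimal: for each k, pieces[k] = 1 + min over i with p[i]+r[k−i]=r[k] of pieces[k−i].
pieces[7] = 3
pieces[8] = 3
pieces[9] = 1
pieces[10] = 2

2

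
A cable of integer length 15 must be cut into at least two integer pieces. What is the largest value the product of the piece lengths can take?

Fill m[k] for k=2..15: at each k try every first piece i and multiply by the better of (k−i) uncut or m[k−i].
m[2] = 1*max(1,0) = 1*1 = 1
m[3] = max(1*2, 2*1) = 2
m[4] = max(1*3, 2*2, 3*1) = 4
m[5] = max(1*4, 2*3, 3*2, 4*1) = 6
m[6] = max(1*6, 2*4, 3*3, 4*2, 5*1) = 9
m[7] = max(1*9, 2*6, 3*4, 4*3, 5*2, 6*1) = 12
m[8] = max(1*12, 2*9, 3*6, …, 6*2, 7*1) = 18
m[9] = max(1*18, 2*12, 3*9, …, 7*2, 8*1) = 27
m[10] = max(1*27, 2*18, 3*12, …, 8*2, 9*1) = 36
m[11] = max(1*36, 2*27, 3*18, …, 9*2, 10*1) = 54
m[12] = max(1*54, 2*36, 3*27, …, 10*2, 11*1) = 81
m[13] = max(1*81, 2*54, 3*36, …, 11*2, 12*1) = 108
m[14] = max(1*108, 2*81, 3*54, …, 12*2, 13*1) = 162
m[15] = max(1*162, 2*108, 3*81, …, 13*2, 14*1) = 243
One optimal split: 3 + 3 + 3 + 3 + 3; product 3*3*3*3*3 = 243.

243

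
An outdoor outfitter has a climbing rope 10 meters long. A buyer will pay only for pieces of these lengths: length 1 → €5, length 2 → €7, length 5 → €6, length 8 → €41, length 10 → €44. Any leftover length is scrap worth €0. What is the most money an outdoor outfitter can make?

51

Build r[k] bottom-up: r[k] = max over allowed piece i of (p[i] + r[k−i]).
r[1] = 5
r[2] = max(5+5, 7+0) = 10
r[3] = max(5+10, 7+5) = 15
r[4] = max(5+15, 7+10) = 20
r[5] = max(5+20, 7+15, 6+0) = 25
r[6] = max(5+25, 7+20, 6+5) = 30
r[7] = max(5+30, 7+25, 6+10) = 35
r[8] = max(5+35, 7+30, 6+15, 41+0) = 41
r[9] = max(5+41, 7+35, 6+20, 41+5) = 46
r[10] = max(5+46, 7+41, 6+25, 41+10, 44+0) = 51
One optimal cutting: 8 + 1 + 1 → €51.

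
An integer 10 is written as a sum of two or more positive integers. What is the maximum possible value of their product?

36

Fill f[k] for k=2..10: at each k try every first piece i and multiply by the better of (k−i) uncut or f[k−i].
Small cases: f[2]=1, f[3]=2, f[4]=4.
f[5] = 2×max(3,2) = 2×3 = 6
f[6] = 3×max(3,2) = 3×3 = 9
f[7] = 2×max(5,6) = 2×6 = 12
f[8] = 2×max(6,9) = 2×9 = 18
f[9] = 3×max(6,9) = 3×9 = 27
f[10] = 2×max(8,18) = 2×18 = 36
One optimal split: 3 + 3 + 2 + 2; product 3×3×2×2 = 36.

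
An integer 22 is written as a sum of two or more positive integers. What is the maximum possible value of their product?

Let m[k] be the best product for length k (with at least one cut). For each first piece i, the rest contributes max(k−i, m[k−i]).
Small cases: m[2]=1, m[3]=2, m[4]=4, m[5]=6, m[6]=9, m[7]=12, m[8]=18, m[9]=27, m[10]=36, m[11]=54, m[12]=81, m[13]=108, m[14]=162.
m[15] = max(1·162, 2·108, 3·81, …, 13·2, 14·1) = 243
m[16] = max(1·243, 2·162, 3·108, …, 14·2, 15·1) = 324
m[17] = max(1·324, 2·243, 3·162, …, 15·2, 16·1) = 486
m[18] = max(1·486, 2·324, 3·243, …, 16·2, 17·1) = 729
m[19] = max(1·729, 2·486, 3·324, …, 17·2, 18·1) = 972
m[20] = max(1·972, 2·729, 3·486, …, 18·2, 19·1) = 1458
m[21] = max(1·1458, 2·972, 3·729, …, 19·2, 20·1) = 2187
m[22] = max(1·2187, 2·1458, 3·972, …, 20·2, 21·1) = 2916
One optimal split: 3 + 3 + 3 + 3 + 3 + 3 + 2 + 2; product 3·3·3·3·3·3·2·2 = 2916.

2916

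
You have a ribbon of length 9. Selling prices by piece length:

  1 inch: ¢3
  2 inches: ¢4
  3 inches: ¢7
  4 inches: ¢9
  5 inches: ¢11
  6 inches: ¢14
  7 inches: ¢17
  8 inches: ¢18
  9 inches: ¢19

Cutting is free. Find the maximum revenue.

27

Build R[k] bottom-up: R[k] = max over allowed piece i of (p[i] + R[k−i]).
R[1] = 3
R[2] = max(3+3, 4+0) = 6
R[3] = max(3+6, 4+3, 7+0) = 9
R[4] = max(3+9, 4+6, 7+3, 9+0) = 12
R[5] = max(3+12, 4+9, 7+6, 9+3, 11+0) = 15
R[6] = max(3+15, 4+12, 7+9, 9+6, 11+3, 14+0) = 18
R[7] = max(3+18, 4+15, 7+12, …, 14+3, 17+0) = 21
R[8] = max(3+21, 4+18, 7+15, …, 17+3, 18+0) = 24
R[9] = max(3+24, 4+21, 7+18, …, 18+3, 19+0) = 27
One optimal cutting: 1 + 1 + 1 + 1 + 1 + 1 + 1 + 1 + 1 → ¢3 + ¢3 + ¢3 + ¢3 + ¢3 + ¢3 + ¢3 + ¢3 + ¢3 = ¢27.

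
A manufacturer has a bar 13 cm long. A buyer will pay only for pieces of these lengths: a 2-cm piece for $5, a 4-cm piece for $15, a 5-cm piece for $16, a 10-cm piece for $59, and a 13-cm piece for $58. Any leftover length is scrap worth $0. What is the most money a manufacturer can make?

Consider every possible first cut. r[k] is the best of p[i]+r[k−i] over all sellable i≤k.
r[1] = 0
r[2] = 5
r[3] = 5
r[4] = 15
r[5] = 16
r[6] = 20  (first piece 2, then r[4]=15)
r[7] = 21  (first piece 2, then r[5]=16)
r[8] = 30  (first piece 4, then r[4]=15)
r[9] = 31  (first piece 4, then r[5]=16)
r[10] = 59
r[11] = 59
r[12] = 64  (first piece 2, then r[10]=59)
r[13] = 64
One optimal cutting: pieces 10 + 2 with 1 cm of scrap → $64.

64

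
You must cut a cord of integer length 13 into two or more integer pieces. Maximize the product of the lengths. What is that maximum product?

Fill f[k] for k=2..13: at each k try every first piece i and multiply by the better of (k−i) uncut or f[k−i].
f[2] = 1×max(1,0) = 1×1 = 1
f[3] = 1×max(2,1) = 1×2 = 2
f[4] = 2×max(2,1) = 2×2 = 4
f[5] = 2×max(3,2) = 2×3 = 6
f[6] = 3×max(3,2) = 3×3 = 9
f[7] = 2×max(5,6) = 2×6 = 12
f[8] = 2×max(6,9) = 2×9 = 18
f[9] = 3×max(6,9) = 3×9 = 27
f[10] = 2×max(8,18) = 2×18 = 36
f[11] = 2×max(9,27) = 2×27 = 54
f[12] = 3×max(9,27) = 3×27 = 81
f[13] = 2×max(11,54) = 2×54 = 108
One optimal split: 3 + 3 + 3 + 2 + 2; product 3×3×3×2×2 = 108.

108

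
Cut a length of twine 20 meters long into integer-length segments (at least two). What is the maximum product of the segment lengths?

Define prod[k] = max over 1≤i<k of i · max(k−i, prod[k−i]); the inner max lets the remainder stay uncut if that's better.
Small cases: prod[2]=1, prod[3]=2, prod[4]=4, prod[5]=6, prod[6]=9, prod[7]=12, prod[8]=18, prod[9]=27, prod[10]=36, prod[11]=54, prod[12]=81, prod[13]=108, prod[14]=162, prod[15]=243.
prod[16] = max(1·243, 2·162, 3·108, …, 14·2, 15·1) = 324
prod[17] = max(1·324, 2·243, 3·162, …, 15·2, 16·1) = 486
prod[18] = max(1·486, 2·324, 3·243, …, 16·2, 17·1) = 729
prod[19] = max(1·729, 2·486, 3·324, …, 17·2, 18·1) = 972
prod[20] = max(1·972, 2·729, 3·486, …, 18·2, 19·1) = 1458
One optimal split: 3 + 3 + 3 + 3 + 3 + 3 + 2; product 3·3·3·3·3·3·2 = 1458.

1458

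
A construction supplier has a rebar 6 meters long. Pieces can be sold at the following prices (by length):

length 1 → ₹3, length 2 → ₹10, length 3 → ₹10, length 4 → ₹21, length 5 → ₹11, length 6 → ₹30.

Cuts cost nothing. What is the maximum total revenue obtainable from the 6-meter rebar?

31

Build v[k] bottom-up: v[k] = max over allowed piece i of (p[i] + v[k−i]).
v[1] = 3
v[2] = 10
v[3] = 13  (first piece 1, then v[2]=10)
v[4] = 21
v[5] = 24  (first piece 1, then v[4]=21)
v[6] = 31  (first piece 2, then v[4]=21)
One optimal cutting: 4 + 2 → ₹21 + ₹10 = ₹31.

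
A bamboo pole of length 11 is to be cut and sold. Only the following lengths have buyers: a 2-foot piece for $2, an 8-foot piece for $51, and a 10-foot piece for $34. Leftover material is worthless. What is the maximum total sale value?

53

Consider every possible first cut. r[k] is the best of p[i]+r[k−i] over all sellable i≤k.
r[1] = 0
r[2] = 2
r[3] = 2
r[4] = 4  (first piece 2, then r[2]=2)
r[5] = 4
r[6] = 6  (first piece 2, then r[4]=4)
r[7] = 6
r[8] = max(2+6, 51+0) = 51
r[9] = max(2+6, 51+0) = 51
r[10] = max(2+51, 51+2, 34+0) = 53
r[11] = max(2+51, 51+2, 34+0) = 53
One optimal cutting: pieces 8 + 2 with 1 foot of scrap → $53.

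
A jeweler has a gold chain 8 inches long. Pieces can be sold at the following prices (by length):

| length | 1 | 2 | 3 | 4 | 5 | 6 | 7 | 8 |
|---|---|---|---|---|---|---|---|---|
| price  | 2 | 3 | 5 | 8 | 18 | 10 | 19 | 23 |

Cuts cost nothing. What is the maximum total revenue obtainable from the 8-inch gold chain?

Build r[k] bottom-up: r[k] = max over allowed piece i of (p[i] + r[k−i]).
r[1] = 2
r[2] = 4  (first piece 1, then r[1]=2)
r[3] = 6  (first piece 1, then r[2]=4)
r[4] = 8  (first piece 1, then r[3]=6)
r[5] = 18
r[6] = 20  (first piece 1, then r[5]=18)
r[7] = 22  (first piece 1, then r[6]=20)
r[8] = 24  (first piece 1, then r[7]=22)
One optimal cutting: 5 + 1 + 1 + 1 → $18 + $2 + $2 + $2 = $24.

24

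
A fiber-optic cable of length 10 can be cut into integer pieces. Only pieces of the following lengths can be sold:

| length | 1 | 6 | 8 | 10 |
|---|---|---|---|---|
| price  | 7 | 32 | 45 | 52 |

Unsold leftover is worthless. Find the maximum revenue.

70

Build f[k] bottom-up: f[k] = max over allowed piece i of (p[i] + f[k−i]).
f[1] = 7
f[2] = 14  (first piece 1, then f[1]=7)
f[3] = 21  (first piece 1, then f[2]=14)
f[4] = 28  (first piece 1, then f[3]=21)
f[5] = 35  (first piece 1, then f[4]=28)
f[6] = max(7+35, 32+0) = 42
f[7] = max(7+42, 32+7) = 49
f[8] = max(7+49, 32+14, 45+0) = 56
f[9] = max(7+56, 32+21, 45+7) = 63
f[10] = max(7+63, 32+28, 45+14, 52+0) = 70
One optimal cutting: 1 + 1 + 1 + 1 + 1 + 1 + 1 + 1 + 1 + 1 → $70.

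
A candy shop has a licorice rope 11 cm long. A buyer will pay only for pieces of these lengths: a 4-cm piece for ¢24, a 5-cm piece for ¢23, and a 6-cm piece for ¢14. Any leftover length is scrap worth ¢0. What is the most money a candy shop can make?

Let r[k] be the best obtainable value from length k. For each k, try every first piece i and keep the best of price[i] + r[k−i].
r[1] = 0
r[2] = 0
r[3] = 0
r[4] = 24
r[5] = max(24+0, 23+0) = 24
r[6] = max(24+0, 23+0, 14+0) = 24
r[7] = max(24+0, 23+0, 14+0) = 24
r[8] = max(24+24, 23+0, 14+0) = 48
r[9] = max(24+24, 23+24, 14+0) = 48
r[10] = max(24+24, 23+24, 14+24) = 48
r[11] = max(24+24, 23+24, 14+24) = 48
One optimal cutting: pieces 4 + 4 with 3 cm of scrap → ¢48.

48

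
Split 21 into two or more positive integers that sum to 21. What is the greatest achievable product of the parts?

Let g[k] be the best product for length k (with at least one cut). For each first piece i, the rest contributes max(k−i, g[k−i]).
g[2] = 1·max(1,0) = 1·1 = 1
g[3] = 1·max(2,1) = 1·2 = 2
g[4] = 2·max(2,1) = 2·2 = 4
g[5] = 2·max(3,2) = 2·3 = 6
g[6] = 3·max(3,2) = 3·3 = 9
g[7] = 2·max(5,6) = 2·6 = 12
g[8] = 2·max(6,9) = 2·9 = 18
g[9] = 3·max(6,9) = 3·9 = 27
g[10] = 2·max(8,18) = 2·18 = 36
g[11] = 2·max(9,27) = 2·27 = 54
g[12] = 3·max(9,27) = 3·27 = 81
g[13] = 2·max(11,54) = 2·54 = 108
g[14] = 2·max(12,81) = 2·81 = 162
g[15] = 3·max(12,81) = 3·81 = 243
g[16] = 2·max(14,162) = 2·162 = 324
g[17] = 2·max(15,243) = 2·243 = 486
g[18] = 3·max(15,243) = 3·243 = 729
g[19] = 2·max(17,486) = 2·486 = 972
g[20] = 2·max(18,729) = 2·729 = 1458
g[21] = 3·max(18,729) = 3·729 = 2187
One optimal split: 3 + 3 + 3 + 3 + 3 + 3 + 3; product 3·3·3·3·3·3·3 = 2187.

2187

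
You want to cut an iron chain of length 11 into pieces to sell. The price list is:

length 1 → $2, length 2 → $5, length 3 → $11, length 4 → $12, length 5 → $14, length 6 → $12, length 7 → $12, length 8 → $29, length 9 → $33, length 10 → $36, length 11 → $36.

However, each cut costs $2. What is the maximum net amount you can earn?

38

Let r[k] be the best obtainable value from length k. For each k, try every first piece i and keep the best of price[i] + r[k−i] minus the 2 cut fee when i<k.
r[1] = 2
r[2] = max(2+2-2, 5+0) = 5
r[3] = max(2+5-2, 5+2-2, 11+0) = 11
r[4] = max(2+11-2, 5+5-2, 11+2-2, 12+0) = 12
r[5] = max(2+12-2, 5+11-2, 11+5-2, 12+2-2, 14+0) = 14
r[6] = max(2+14-2, 5+12-2, 11+11-2, 12+5-2, 14+2-2, 12+0) = 20
r[7] = max(2+20-2, 5+14-2, 11+12-2, …, 12+2-2, 12+0) = 21
r[8] = max(2+21-2, 5+20-2, 11+14-2, …, 12+2-2, 29+0) = 29
r[9] = max(2+29-2, 5+21-2, 11+20-2, …, 29+2-2, 33+0) = 33
r[10] = max(2+33-2, 5+29-2, 11+21-2, …, 33+2-2, 36+0) = 36
r[11] = max(2+36-2, 5+33-2, 11+29-2, …, 36+2-2, 36+0) = 38
One optimal plan: pieces 8 + 3 (1 cut) → $40 − $2 = $38.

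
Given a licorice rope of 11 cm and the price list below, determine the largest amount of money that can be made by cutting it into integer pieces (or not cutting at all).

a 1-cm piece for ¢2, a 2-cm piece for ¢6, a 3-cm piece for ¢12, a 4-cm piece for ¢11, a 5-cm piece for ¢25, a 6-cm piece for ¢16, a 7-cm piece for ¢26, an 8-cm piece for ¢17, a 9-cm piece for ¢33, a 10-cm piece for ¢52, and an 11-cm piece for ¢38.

Let r[k] be the best obtainable value from length k. For each k, try every first piece i and keep the best of price[i] + r[k−i].
r[1] = 2
r[2] = 6
r[3] = 12
r[4] = 14  (first piece 1, then r[3]=12)
r[5] = 25
r[6] = 27  (first piece 1, then r[5]=25)
r[7] = 31  (first piece 2, then r[5]=25)
r[8] = 37  (first piece 3, then r[5]=25)
r[9] = 39  (first piece 1, then r[8]=37)
r[10] = 52
r[11] = 54  (first piece 1, then r[10]=52)
One optimal cutting: 10 + 1 → ¢52 + ¢2 = ¢54.

54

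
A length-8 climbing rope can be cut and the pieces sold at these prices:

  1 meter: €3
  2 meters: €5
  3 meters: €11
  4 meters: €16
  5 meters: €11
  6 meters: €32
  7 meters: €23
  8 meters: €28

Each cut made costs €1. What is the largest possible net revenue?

36

Build v[k] bottom-up: v[k] = max over allowed piece i of (p[i] + v[k−i]) − 1 per cut.
v[1] = 3
v[2] = 5  (first piece 1, then v[1]=3)
v[3] = 11
v[4] = 16
v[5] = 18  (first piece 1, then v[4]=16)
v[6] = 32
v[7] = 34  (first piece 1, then v[6]=32)
v[8] = 36  (first piece 1, then v[7]=34)
One optimal plan: pieces 6 + 1 + 1 (2 cuts) → €38 − €2 = €36.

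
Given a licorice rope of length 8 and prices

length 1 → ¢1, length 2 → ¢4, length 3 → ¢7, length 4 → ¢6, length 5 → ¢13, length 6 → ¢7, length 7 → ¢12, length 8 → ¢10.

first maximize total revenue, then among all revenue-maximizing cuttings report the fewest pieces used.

Let r[k] be the best obtainable value from length k. For each k, try every first piece i and keep the best of price[i] + r[k−i].
r[1] = 1
r[2] = max(1+1, 4+0) = 4
r[3] = max(1+4, 4+1, 7+0) = 7
r[4] = max(1+7, 4+4, 7+1, 6+0) = 8
r[5] = max(1+8, 4+7, 7+4, 6+1, 13+0) = 13
r[6] = max(1+13, 4+8, 7+7, 6+4, 13+1, 7+0) = 14
r[7] = max(1+14, 4+13, 7+8, …, 7+1, 12+0) = 17
r[8] = max(1+17, 4+14, 7+13, …, 12+1, 10+0) = 20
Maximum revenue is ¢20.
Now minimize piece count subject to staying optimal: for each k, pieces[k] = 1 + min over i with p[i]+r[k−i]=r[k] of pieces[k−i].
pieces[5] = 1
pieces[6] = 2
pieces[7] = 2
pieces[8] = 2

2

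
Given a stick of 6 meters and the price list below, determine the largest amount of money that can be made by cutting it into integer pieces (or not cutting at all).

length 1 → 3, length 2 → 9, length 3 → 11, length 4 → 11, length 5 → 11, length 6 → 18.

27

Let best[k] be the best obtainable value from length k. For each k, try every first piece i and keep the best of price[i] + best[k−i].
best[1] = 3
best[2] = 9
best[3] = 12  (first piece 1, then best[2]=9)
best[4] = 18  (first piece 2, then best[2]=9)
best[5] = 21  (first piece 1, then best[4]=18)
best[6] = 27  (first piece 2, then best[4]=18)
One optimal cutting: 2 + 2 + 2 → 9 + 9 + 9 = 27.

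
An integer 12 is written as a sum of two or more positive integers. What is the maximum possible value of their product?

Fill f[k] for k=2..12: at each k try every first piece i and multiply by the better of (k−i) uncut or f[k−i].
f[2] = 1×max(1,0) = 1×1 = 1
f[3] = 1×max(2,1) = 1×2 = 2
f[4] = 2×max(2,1) = 2×2 = 4
f[5] = 2×max(3,2) = 2×3 = 6
f[6] = 3×max(3,2) = 3×3 = 9
f[7] = 2×max(5,6) = 2×6 = 12
f[8] = 2×max(6,9) = 2×9 = 18
f[9] = 3×max(6,9) = 3×9 = 27
f[10] = 2×max(8,18) = 2×18 = 36
f[11] = 2×max(9,27) = 2×27 = 54
f[12] = 3×max(9,27) = 3×27 = 81
One optimal split: 3 + 3 + 3 + 3; product 3×3×3×3 = 81.

81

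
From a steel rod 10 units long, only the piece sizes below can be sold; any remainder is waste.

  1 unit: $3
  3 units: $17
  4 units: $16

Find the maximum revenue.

54

Consider every possible first cut. f[k] is the best of p[i]+f[k−i] over all sellable i≤k.
f[1] = 3
f[2] = 6  (first piece 1, then f[1]=3)
f[3] = max(3+6, 17+0) = 17
f[4] = max(3+17, 17+3, 16+0) = 20
f[5] = max(3+20, 17+6, 16+3) = 23
f[6] = max(3+23, 17+17, 16+6) = 34
f[7] = max(3+34, 17+20, 16+17) = 37
f[8] = max(3+37, 17+23, 16+20) = 40
f[9] = max(3+40, 17+34, 16+23) = 51
f[10] = max(3+51, 17+37, 16+34) = 54
One optimal cutting: 3 + 3 + 3 + 1 → $54.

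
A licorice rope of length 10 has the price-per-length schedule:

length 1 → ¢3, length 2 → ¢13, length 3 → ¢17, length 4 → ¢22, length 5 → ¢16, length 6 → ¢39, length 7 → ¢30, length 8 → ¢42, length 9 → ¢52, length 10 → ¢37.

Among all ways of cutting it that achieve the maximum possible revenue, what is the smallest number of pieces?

Build r[k] bottom-up: r[k] = max over allowed piece i of (p[i] + r[k−i]).
r[1] = 3
r[2] = max(3+3, 13+0) = 13
r[3] = max(3+13, 13+3, 17+0) = 17
r[4] = max(3+17, 13+13, 17+3, 22+0) = 26
r[5] = max(3+26, 13+17, 17+13, 22+3, 16+0) = 30
r[6] = max(3+30, 13+26, 17+17, 22+13, 16+3, 39+0) = 39
r[7] = max(3+39, 13+30, 17+26, …, 39+3, 30+0) = 43
r[8] = max(3+43, 13+39, 17+30, …, 30+3, 42+0) = 52
r[9] = max(3+52, 13+43, 17+39, …, 42+3, 52+0) = 56
r[10] = max(3+56, 13+52, 17+43, …, 52+3, 37+0) = 65
Maximum revenue is ¢65.
Now minimize piece count subject to staying optimal: for each k, pieces[k] = 1 + min over i with p[i]+r[k−i]=r[k] of pieces[k−i].
pieces[7] = 3
pieces[8] = 2
pieces[9] = 2
pieces[10] = 3

3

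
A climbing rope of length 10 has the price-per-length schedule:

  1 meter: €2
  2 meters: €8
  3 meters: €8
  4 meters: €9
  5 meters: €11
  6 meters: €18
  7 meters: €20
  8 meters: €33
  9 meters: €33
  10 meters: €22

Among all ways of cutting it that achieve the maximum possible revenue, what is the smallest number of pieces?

2

Let r[k] be the best obtainable value from length k. For each k, try every first piece i and keep the best of price[i] + r[k−i].
r[1] = 2
r[2] = 8
r[3] = 10  (first piece 1, then r[2]=8)
r[4] = 16  (first piece 2, then r[2]=8)
r[5] = 18  (first piece 1, then r[4]=16)
r[6] = 24  (first piece 2, then r[4]=16)
r[7] = 26  (first piece 1, then r[6]=24)
r[8] = 33
r[9] = 35  (first piece 1, then r[8]=33)
r[10] = 41  (first piece 2, then r[8]=33)
Maximum revenue is €41.
Now minimize piece count subject to staying optimal: for each k, pieces[k] = 1 + min over i with p[i]+r[k−i]=r[k] of pieces[k−i].
pieces[7] = 4
pieces[8] = 1
pieces[9] = 2
pieces[10] = 2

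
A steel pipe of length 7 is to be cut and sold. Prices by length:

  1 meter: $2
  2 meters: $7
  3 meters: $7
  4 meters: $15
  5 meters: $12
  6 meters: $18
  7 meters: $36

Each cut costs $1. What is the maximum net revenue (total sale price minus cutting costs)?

36

Consider every possible first cut. net[k] is the best of p[i]+net[k−i] over all sellable i≤k, charging 1 whenever i<k.
net[1] = 2
net[2] = max(2+2-1, 7+0) = 7
net[3] = max(2+7-1, 7+2-1, 7+0) = 8
net[4] = max(2+8-1, 7+7-1, 7+2-1, 15+0) = 15
net[5] = max(2+15-1, 7+8-1, 7+7-1, 15+2-1, 12+0) = 16
net[6] = max(2+16-1, 7+15-1, 7+8-1, 15+7-1, 12+2-1, 18+0) = 21
net[7] = max(2+21-1, 7+16-1, 7+15-1, …, 18+2-1, 36+0) = 36
Best is to make no cuts and sell whole for $36.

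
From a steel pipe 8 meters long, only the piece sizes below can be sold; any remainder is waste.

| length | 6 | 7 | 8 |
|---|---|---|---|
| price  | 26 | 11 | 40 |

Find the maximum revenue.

Let f[k] be the best obtainable value from length k. For each k, try every first piece i and keep the best of price[i] + f[k−i].
f[1] = 0
f[2] = 0
f[3] = 0
f[4] = 0
f[5] = 0
f[6] = 26
f[7] = 26
f[8] = 40
One optimal cutting: 8 → $40.

40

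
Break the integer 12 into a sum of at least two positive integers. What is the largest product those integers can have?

81

Fill prod[k] for k=2..12: at each k try every first piece i and multiply by the better of (k−i) uncut or prod[k−i].
prod[2] = 1×max(1,0) = 1×1 = 1
prod[3] = 1×max(2,1) = 1×2 = 2
prod[4] = 2×max(2,1) = 2×2 = 4
prod[5] = 2×max(3,2) = 2×3 = 6
prod[6] = 3×max(3,2) = 3×3 = 9
prod[7] = 2×max(5,6) = 2×6 = 12
prod[8] = 2×max(6,9) = 2×9 = 18
prod[9] = 3×max(6,9) = 3×9 = 27
prod[10] = 2×max(8,18) = 2×18 = 36
prod[11] = 2×max(9,27) = 2×27 = 54
prod[12] = 3×max(9,27) = 3×27 = 81
One optimal split: 3 + 3 + 3 + 3; product 3×3×3×3 = 81.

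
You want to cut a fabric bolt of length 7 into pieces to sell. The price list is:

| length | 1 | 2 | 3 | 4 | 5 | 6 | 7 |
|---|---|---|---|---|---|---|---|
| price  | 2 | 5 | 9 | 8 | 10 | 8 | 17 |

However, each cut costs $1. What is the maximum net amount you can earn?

18

Consider every possible first cut. v[k] is the best of p[i]+v[k−i] over all sellable i≤k, charging 1 whenever i<k.
v[1] = 2
v[2] = 5
v[3] = 9
v[4] = 10  (first piece 1, then v[3]=9)
v[5] = 13  (first piece 2, then v[3]=9)
v[6] = 17  (first piece 3, then v[3]=9)
v[7] = 18  (first piece 1, then v[6]=17)
One optimal plan: pieces 3 + 3 + 1 (2 cuts) → $20 − $2 = $18.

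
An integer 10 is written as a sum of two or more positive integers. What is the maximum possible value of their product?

Let m[k] be the best product for length k (with at least one cut). For each first piece i, the rest contributes max(k−i, m[k−i]).
Small cases: m[2]=1.
m[3] = 1·max(2,1) = 1·2 = 2
m[4] = 2·max(2,1) = 2·2 = 4
m[5] = 2·max(3,2) = 2·3 = 6
m[6] = 3·max(3,2) = 3·3 = 9
m[7] = 2·max(5,6) = 2·6 = 12
m[8] = 2·max(6,9) = 2·9 = 18
m[9] = 3·max(6,9) = 3·9 = 27
m[10] = 2·max(8,18) = 2·18 = 36
One optimal split: 3 + 3 + 2 + 2; product 3·3·2·2 = 36.

36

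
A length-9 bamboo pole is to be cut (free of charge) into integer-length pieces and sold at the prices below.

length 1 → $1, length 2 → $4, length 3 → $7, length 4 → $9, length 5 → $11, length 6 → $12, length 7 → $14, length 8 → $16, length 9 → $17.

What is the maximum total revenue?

Build R[k] bottom-up: R[k] = max over allowed piece i of (p[i] + R[k−i]).
R[1] = 1
R[2] = 4
R[3] = 7
R[4] = 9
R[5] = 11  (first piece 2, then R[3]=7)
R[6] = 14  (first piece 3, then R[3]=7)
R[7] = 16  (first piece 3, then R[4]=9)
R[8] = 18  (first piece 2, then R[6]=14)
R[9] = 21  (first piece 3, then R[6]=14)
One optimal cutting: 3 + 3 + 3 → $7 + $7 + $7 = $21.

21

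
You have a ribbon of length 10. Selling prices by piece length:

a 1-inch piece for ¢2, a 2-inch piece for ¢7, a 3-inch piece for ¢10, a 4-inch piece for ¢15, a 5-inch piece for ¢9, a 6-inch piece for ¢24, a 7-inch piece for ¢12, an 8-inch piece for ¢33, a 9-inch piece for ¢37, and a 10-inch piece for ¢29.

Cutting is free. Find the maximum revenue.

Consider every possible first cut. R[k] is the best of p[i]+R[k−i] over all sellable i≤k.
R[1] = 2
R[2] = max(2+2, 7+0) = 7
R[3] = max(2+7, 7+2, 10+0) = 10
R[4] = max(2+10, 7+7, 10+2, 15+0) = 15
R[5] = max(2+15, 7+10, 10+7, 15+2, 9+0) = 17
R[6] = max(2+17, 7+15, 10+10, 15+7, 9+2, 24+0) = 24
R[7] = max(2+24, 7+17, 10+15, …, 24+2, 12+0) = 26
R[8] = max(2+26, 7+24, 10+17, …, 12+2, 33+0) = 33
R[9] = max(2+33, 7+26, 10+24, …, 33+2, 37+0) = 37
R[10] = max(2+37, 7+33, 10+26, …, 37+2, 29+0) = 40
One optimal cutting: 8 + 2 → ¢33 + ¢7 = ¢40.

40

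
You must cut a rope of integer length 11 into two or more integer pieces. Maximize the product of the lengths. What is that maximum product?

Fill g[k] for k=2..11: at each k try every first piece i and multiply by the better of (k−i) uncut or g[k−i].
Small cases: g[2]=1, g[3]=2, g[4]=4.
g[5] = 2·max(3,2) = 2·3 = 6
g[6] = 3·max(3,2) = 3·3 = 9
g[7] = 2·max(5,6) = 2·6 = 12
g[8] = 2·max(6,9) = 2·9 = 18
g[9] = 3·max(6,9) = 3·9 = 27
g[10] = 2·max(8,18) = 2·18 = 36
g[11] = 2·max(9,27) = 2·27 = 54
One optimal split: 3 + 3 + 3 + 2; product 3·3·3·2 = 54.

54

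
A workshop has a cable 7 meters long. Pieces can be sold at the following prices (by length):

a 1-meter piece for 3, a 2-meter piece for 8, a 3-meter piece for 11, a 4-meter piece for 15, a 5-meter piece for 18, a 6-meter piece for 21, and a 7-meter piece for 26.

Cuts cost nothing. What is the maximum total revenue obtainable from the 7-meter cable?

Build v[k] bottom-up: v[k] = max over allowed piece i of (p[i] + v[k−i]).
v[1] = 3
v[2] = 8
v[3] = 11  (first piece 1, then v[2]=8)
v[4] = 16  (first piece 2, then v[2]=8)
v[5] = 19  (first piece 1, then v[4]=16)
v[6] = 24  (first piece 2, then v[4]=16)
v[7] = 27  (first piece 1, then v[6]=24)
One optimal cutting: 2 + 2 + 2 + 1 → 8 + 8 + 8 + 3 = 27.

27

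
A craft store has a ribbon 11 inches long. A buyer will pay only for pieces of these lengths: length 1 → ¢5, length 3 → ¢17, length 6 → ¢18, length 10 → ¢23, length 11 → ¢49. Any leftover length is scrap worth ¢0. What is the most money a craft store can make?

61

Build f[k] bottom-up: f[k] = max over allowed piece i of (p[i] + f[k−i]).
f[1] = 5
f[2] = 10  (first piece 1, then f[1]=5)
f[3] = max(5+10, 17+0) = 17
f[4] = max(5+17, 17+5) = 22
f[5] = max(5+22, 17+10) = 27
f[6] = max(5+27, 17+17, 18+0) = 34
f[7] = max(5+34, 17+22, 18+5) = 39
f[8] = max(5+39, 17+27, 18+10) = 44
f[9] = max(5+44, 17+34, 18+17) = 51
f[10] = max(5+51, 17+39, 18+22, 23+0) = 56
f[11] = max(5+56, 17+44, 18+27, 23+5, 49+0) = 61
One optimal cutting: 3 + 3 + 3 + 1 + 1 → ¢61.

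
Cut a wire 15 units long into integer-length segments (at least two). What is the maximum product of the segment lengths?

243

Fill f[k] for k=2..15: at each k try every first piece i and multiply by the better of (k−i) uncut or f[k−i].
f[2] = 1·max(1,0) = 1·1 = 1
f[3] = max(1·2, 2·1) = 2
f[4] = max(1·3, 2·2, 3·1) = 4
f[5] = max(1·4, 2·3, 3·2, 4·1) = 6
f[6] = max(1·6, 2·4, 3·3, 4·2, 5·1) = 9
f[7] = max(1·9, 2·6, 3·4, 4·3, 5·2, 6·1) = 12
f[8] = max(1·12, 2·9, 3·6, …, 6·2, 7·1) = 18
f[9] = max(1·18, 2·12, 3·9, …, 7·2, 8·1) = 27
f[10] = max(1·27, 2·18, 3·12, …, 8·2, 9·1) = 36
f[11] = max(1·36, 2·27, 3·18, …, 9·2, 10·1) = 54
f[12] = max(1·54, 2·36, 3·27, …, 10·2, 11·1) = 81
f[13] = max(1·81, 2·54, 3·36, …, 11·2, 12·1) = 108
f[14] = max(1·108, 2·81, 3·54, …, 12·2, 13·1) = 162
f[15] = max(1·162, 2·108, 3·81, …, 13·2, 14·1) = 243
One optimal split: 3 + 3 + 3 + 3 + 3; product 3·3·3·3·3 = 243.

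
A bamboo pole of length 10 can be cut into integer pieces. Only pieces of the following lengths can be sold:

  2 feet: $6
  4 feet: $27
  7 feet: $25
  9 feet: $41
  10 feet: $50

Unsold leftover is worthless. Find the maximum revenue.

60

Build r[k] bottom-up: r[k] = max over allowed piece i of (p[i] + r[k−i]).
r[1] = 0
r[2] = 6
r[3] = 6
r[4] = 27
r[5] = 27
r[6] = 33  (first piece 2, then r[4]=27)
r[7] = 33
r[8] = 54  (first piece 4, then r[4]=27)
r[9] = 54
r[10] = 60  (first piece 2, then r[8]=54)
One optimal cutting: 4 + 4 + 2 → $60.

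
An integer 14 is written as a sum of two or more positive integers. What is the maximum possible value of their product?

162

Define prod[k] = max over 1≤i<k of i · max(k−i, prod[k−i]); the inner max lets the remainder stay uncut if that's better.
prod[2] = 1·max(1,0) = 1·1 = 1
prod[3] = max(1·2, 2·1) = 2
prod[4] = max(1·3, 2·2, 3·1) = 4
prod[5] = max(1·4, 2·3, 3·2, 4·1) = 6
prod[6] = max(1·6, 2·4, 3·3, 4·2, 5·1) = 9
prod[7] = max(1·9, 2·6, 3·4, 4·3, 5·2, 6·1) = 12
prod[8] = max(1·12, 2·9, 3·6, …, 6·2, 7·1) = 18
prod[9] = max(1·18, 2·12, 3·9, …, 7·2, 8·1) = 27
prod[10] = max(1·27, 2·18, 3·12, …, 8·2, 9·1) = 36
prod[11] = max(1·36, 2·27, 3·18, …, 9·2, 10·1) = 54
prod[12] = max(1·54, 2·36, 3·27, …, 10·2, 11·1) = 81
prod[13] = max(1·81, 2·54, 3·36, …, 11·2, 12·1) = 108
prod[14] = max(1·108, 2·81, 3·54, …, 12·2, 13·1) = 162
One optimal split: 3 + 3 + 3 + 3 + 2; product 3·3·3·3·2 = 162.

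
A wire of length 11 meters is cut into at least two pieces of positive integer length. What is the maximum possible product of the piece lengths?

54

Let g[k] be the best product for length k (with at least one cut). For each first piece i, the rest contributes max(k−i, g[k−i]).
g[2] = 1·max(1,0) = 1·1 = 1
g[3] = 1·max(2,1) = 1·2 = 2
g[4] = 2·max(2,1) = 2·2 = 4
g[5] = 2·max(3,2) = 2·3 = 6
g[6] = 3·max(3,2) = 3·3 = 9
g[7] = 2·max(5,6) = 2·6 = 12
g[8] = 2·max(6,9) = 2·9 = 18
g[9] = 3·max(6,9) = 3·9 = 27
g[10] = 2·max(8,18) = 2·18 = 36
g[11] = 2·max(9,27) = 2·27 = 54
One optimal split: 3 + 3 + 3 + 2; product 3·3·3·2 = 54.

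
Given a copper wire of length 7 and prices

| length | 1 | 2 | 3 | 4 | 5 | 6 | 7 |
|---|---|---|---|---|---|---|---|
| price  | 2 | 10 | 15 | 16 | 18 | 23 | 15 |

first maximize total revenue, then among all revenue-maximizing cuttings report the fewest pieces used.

Consider every possible first cut. r[k] is the best of p[i]+r[k−i] over all sellable i≤k.
r[1] = 2
r[2] = max(2+2, 10+0) = 10
r[3] = max(2+10, 10+2, 15+0) = 15
r[4] = max(2+15, 10+10, 15+2, 16+0) = 20
r[5] = max(2+20, 10+15, 15+10, 16+2, 18+0) = 25
r[6] = max(2+25, 10+20, 15+15, 16+10, 18+2, 23+0) = 30
r[7] = max(2+30, 10+25, 15+20, …, 23+2, 15+0) = 35
Maximum revenue is €35.
Now minimize piece count subject to staying optimal: for each k, pieces[k] = 1 + min over i with p[i]+r[k−i]=r[k] of pieces[k−i].
pieces[4] = 2
pieces[5] = 2
pieces[6] = 2
pieces[7] = 3

3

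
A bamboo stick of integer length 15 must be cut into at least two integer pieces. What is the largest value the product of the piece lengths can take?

Define prod[k] = max over 1≤i<k of i · max(k−i, prod[k−i]); the inner max lets the remainder stay uncut if that's better.
Small cases: prod[2]=1, prod[3]=2, prod[4]=4, prod[5]=6, prod[6]=9, prod[7]=12, prod[8]=18.
prod[9] = 3×max(6,9) = 3×9 = 27
prod[10] = 2×max(8,18) = 2×18 = 36
prod[11] = 2×max(9,27) = 2×27 = 54
prod[12] = 3×max(9,27) = 3×27 = 81
prod[13] = 2×max(11,54) = 2×54 = 108
prod[14] = 2×max(12,81) = 2×81 = 162
prod[15] = 3×max(12,81) = 3×81 = 243
One optimal split: 3 + 3 + 3 + 3 + 3; product 3×3×3×3×3 = 243.

243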